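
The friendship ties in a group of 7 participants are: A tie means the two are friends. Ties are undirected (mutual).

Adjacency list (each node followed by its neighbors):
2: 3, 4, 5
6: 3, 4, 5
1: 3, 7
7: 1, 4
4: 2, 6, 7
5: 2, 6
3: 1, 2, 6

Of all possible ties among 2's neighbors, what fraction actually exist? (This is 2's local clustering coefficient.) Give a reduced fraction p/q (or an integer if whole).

2's neighbors: 3, 4, and 5 (k = 3).
Possible neighbor pairs: C(3,2) = 3. Edges among them: none → e = 0.
Clustering(2) = 0/3 = 0.

0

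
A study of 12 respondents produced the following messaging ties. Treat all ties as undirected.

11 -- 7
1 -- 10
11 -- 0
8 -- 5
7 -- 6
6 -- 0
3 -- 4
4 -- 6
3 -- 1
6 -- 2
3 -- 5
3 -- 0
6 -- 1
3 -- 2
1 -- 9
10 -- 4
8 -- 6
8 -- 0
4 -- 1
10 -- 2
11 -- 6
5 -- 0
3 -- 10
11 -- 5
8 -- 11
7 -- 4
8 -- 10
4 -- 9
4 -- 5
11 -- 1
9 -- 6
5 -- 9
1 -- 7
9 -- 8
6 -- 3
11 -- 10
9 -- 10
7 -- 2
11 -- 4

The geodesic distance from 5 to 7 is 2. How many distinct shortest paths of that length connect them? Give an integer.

2

The shortest distance is 2. The length-2 paths are: 5–11–7; 5–4–7.
That gives 2 distinct shortest paths.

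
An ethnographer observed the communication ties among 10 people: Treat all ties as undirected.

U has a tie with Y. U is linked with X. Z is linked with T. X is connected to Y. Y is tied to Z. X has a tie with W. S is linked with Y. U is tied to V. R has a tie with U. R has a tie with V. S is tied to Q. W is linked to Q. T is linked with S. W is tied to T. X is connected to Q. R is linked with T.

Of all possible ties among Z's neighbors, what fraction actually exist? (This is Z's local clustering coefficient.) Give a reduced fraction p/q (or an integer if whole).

0

Z's neighbors: T and Y (k = 2).
Possible neighbor pairs: C(2,2) = 1. Edges among them: none → e = 0.
Clustering(Z) = 0/1.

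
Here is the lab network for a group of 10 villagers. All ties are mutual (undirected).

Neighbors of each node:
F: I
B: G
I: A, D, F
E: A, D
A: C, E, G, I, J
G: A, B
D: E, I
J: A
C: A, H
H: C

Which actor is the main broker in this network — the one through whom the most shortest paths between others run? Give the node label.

Unnormalized betweenness of each node: A:29, B:0, C:8, D:1, E:3, F:0, G:8, H:0, I:11, J:0.
A has the largest value, 29, making it the main broker — the node through which the most shortest paths run.

A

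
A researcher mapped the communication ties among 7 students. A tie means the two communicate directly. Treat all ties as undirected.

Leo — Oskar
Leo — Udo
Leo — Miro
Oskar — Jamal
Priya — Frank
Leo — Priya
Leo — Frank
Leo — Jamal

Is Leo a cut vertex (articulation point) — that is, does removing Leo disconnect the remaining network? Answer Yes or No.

Yes

Removing Leo leaves {Jamal and Oskar} with no path to {Udo}, so the network splits into 4 components. Leo is a cut vertex.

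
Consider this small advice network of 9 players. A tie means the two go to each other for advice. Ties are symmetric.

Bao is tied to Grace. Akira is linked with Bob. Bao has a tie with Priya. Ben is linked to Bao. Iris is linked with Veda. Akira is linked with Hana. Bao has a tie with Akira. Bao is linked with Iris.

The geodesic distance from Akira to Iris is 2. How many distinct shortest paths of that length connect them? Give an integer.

1

The shortest distance is 2, and the only length-2 path is Akira–Bao–Iris. So there is exactly 1 shortest path.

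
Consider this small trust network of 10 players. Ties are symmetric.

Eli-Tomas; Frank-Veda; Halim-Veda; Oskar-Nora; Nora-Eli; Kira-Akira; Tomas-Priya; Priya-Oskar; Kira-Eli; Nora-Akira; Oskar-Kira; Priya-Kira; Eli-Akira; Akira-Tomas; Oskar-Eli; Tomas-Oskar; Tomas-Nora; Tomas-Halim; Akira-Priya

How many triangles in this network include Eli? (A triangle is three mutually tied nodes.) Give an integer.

Eli's neighbors: Akira, Kira, Nora, Oskar, and Tomas.
Neighbor pairs that are themselves tied: Eli–Akira–Kira; Eli–Akira–Nora; Eli–Akira–Tomas; Eli–Kira–Oskar; Eli–Nora–Oskar; Eli–Nora–Tomas; Eli–Oskar–Tomas. Each forms one triangle with Eli, for 7 in total.

7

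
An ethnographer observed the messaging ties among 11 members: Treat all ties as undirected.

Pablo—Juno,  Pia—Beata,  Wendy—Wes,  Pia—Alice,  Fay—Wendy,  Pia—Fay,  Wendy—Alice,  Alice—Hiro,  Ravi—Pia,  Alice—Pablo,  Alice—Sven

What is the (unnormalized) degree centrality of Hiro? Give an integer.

Hiro is directly tied to Alice. That is 1 neighbor, so the degree of Hiro is 1.

1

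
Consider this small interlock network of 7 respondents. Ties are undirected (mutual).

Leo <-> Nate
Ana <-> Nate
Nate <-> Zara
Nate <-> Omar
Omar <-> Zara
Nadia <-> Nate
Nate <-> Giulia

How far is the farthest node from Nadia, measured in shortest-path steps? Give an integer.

2

Distances from Nadia: Ana:2, Giulia:2, Leo:2, Nate:1, Omar:2, Zara:2.
The largest is 2 (to Ana, Zara, Giulia, Leo, and Omar), so the eccentricity of Nadia is 2.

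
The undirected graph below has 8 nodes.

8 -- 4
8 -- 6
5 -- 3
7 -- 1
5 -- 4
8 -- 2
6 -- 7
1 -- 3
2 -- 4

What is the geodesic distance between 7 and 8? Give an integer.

2

One shortest route is 7 – 6 – 8, which uses 2 edges, and 7 and 8 are not directly tied, so nothing shorter exists. So d(7,8) = 2.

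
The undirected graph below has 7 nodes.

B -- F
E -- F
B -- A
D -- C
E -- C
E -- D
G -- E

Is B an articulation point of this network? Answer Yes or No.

Removing B leaves {C, D, E, F, and G} with no path to {A}, so the network splits into 2 components. B is a cut vertex.

Yes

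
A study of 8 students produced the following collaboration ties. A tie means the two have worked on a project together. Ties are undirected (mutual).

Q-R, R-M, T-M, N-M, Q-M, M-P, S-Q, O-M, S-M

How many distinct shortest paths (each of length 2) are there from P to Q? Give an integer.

1

The shortest distance is 2, and the only length-2 path is P–M–Q. So there is exactly 1 shortest path.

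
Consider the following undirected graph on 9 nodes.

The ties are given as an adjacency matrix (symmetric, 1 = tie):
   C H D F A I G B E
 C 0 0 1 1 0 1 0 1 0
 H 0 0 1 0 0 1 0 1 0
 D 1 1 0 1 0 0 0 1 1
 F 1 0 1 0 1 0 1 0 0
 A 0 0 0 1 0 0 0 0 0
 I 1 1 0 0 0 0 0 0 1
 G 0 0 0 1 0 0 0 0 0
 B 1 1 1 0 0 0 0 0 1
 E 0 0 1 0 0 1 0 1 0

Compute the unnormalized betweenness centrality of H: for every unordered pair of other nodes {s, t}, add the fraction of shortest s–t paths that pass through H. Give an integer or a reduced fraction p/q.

Pairs whose geodesics pass through H — D–I: 1/3; I–B: 1/3.
All other pairs contribute 0.
Summing the contributions gives betweenness(H) = 2/3.

2/3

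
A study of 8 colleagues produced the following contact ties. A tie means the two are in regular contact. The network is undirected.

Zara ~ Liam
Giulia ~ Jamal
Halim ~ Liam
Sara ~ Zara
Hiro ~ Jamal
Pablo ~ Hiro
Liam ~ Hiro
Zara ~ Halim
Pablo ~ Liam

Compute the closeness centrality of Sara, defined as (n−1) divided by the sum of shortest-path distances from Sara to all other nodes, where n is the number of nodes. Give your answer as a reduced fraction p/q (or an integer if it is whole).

7/20

Distances from Sara: Giulia:5, Halim:2, Hiro:3, Jamal:4, Liam:2, Pablo:3, Zara:1. Sum = 20.
n = 8, so closeness = 7/20.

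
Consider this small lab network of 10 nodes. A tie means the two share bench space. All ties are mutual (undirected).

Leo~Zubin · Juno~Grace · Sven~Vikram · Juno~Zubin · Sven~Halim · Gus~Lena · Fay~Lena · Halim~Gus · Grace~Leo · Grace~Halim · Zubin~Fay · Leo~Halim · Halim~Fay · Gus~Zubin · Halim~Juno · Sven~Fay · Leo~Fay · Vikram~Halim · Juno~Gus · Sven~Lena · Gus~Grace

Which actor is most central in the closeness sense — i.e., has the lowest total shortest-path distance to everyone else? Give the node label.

Halim

Farness (sum of distances to all others) for each node — Fay:13, Grace:14, Gus:13, Halim:11, Juno:14, Lena:15, Leo:14, Sven:14, Vikram:17, Zubin:15.
The smallest farness is 11, for Halim, so Halim has the highest closeness.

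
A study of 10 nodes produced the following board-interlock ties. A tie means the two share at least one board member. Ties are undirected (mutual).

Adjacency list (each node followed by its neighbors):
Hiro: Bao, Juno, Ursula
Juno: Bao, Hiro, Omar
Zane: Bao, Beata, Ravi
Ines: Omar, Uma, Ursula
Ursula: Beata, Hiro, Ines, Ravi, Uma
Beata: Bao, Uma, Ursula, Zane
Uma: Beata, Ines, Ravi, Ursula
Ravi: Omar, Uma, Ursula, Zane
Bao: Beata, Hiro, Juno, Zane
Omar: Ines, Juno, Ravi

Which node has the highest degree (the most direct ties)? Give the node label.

Degrees — Bao:4, Beata:4, Hiro:3, Ines:3, Juno:3, Omar:3, Ravi:4, Uma:4, Ursula:5, Zane:3.
The maximum is 5, attained only by Ursula.

Ursula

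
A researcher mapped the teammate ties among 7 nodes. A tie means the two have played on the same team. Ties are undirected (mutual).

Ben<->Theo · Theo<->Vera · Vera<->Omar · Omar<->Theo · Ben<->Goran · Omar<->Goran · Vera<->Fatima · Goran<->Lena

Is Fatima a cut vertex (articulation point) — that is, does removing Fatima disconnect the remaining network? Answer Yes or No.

Even without Fatima, every remaining node can still reach every other (the residual graph is connected), so Fatima is not a cut vertex.

No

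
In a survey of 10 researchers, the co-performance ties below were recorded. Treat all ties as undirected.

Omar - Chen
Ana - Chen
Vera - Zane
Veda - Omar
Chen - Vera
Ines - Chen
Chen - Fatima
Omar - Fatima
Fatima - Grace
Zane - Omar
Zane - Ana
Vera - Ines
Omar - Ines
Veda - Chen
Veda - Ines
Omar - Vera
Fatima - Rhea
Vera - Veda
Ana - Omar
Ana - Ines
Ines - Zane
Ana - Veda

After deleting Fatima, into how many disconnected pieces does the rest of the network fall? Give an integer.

Without Fatima, the remaining ties split the others into: {Rhea}; {Grace}; {Ana, Chen, Ines, Omar, Veda, Vera, Zane}.
That's 3 separate components.

3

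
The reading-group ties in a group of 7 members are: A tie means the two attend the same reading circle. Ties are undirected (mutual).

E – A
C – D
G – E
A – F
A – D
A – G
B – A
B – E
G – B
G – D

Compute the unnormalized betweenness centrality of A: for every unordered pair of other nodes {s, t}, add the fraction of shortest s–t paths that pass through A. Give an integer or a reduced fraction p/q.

7

Pairs whose geodesics pass through A — C–F: 1; C–E: 1/2; C–B: 1/2; D–F: 1; D–E: 1/2; D–B: 1/2; F–E: 1; F–B: 1; F–G: 1.
All other pairs contribute 0.
Summing the contributions gives betweenness(A) = 7.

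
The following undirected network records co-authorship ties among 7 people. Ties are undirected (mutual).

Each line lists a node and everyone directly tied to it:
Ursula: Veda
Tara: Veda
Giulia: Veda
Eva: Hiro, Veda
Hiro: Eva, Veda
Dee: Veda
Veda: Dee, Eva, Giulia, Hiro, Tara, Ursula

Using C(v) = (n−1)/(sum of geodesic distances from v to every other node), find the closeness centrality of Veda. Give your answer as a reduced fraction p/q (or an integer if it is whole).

1

Distances from Veda: Dee:1, Eva:1, Giulia:1, Hiro:1, Tara:1, Ursula:1. Sum = 6.
n = 7, so closeness = 6/6 = 1.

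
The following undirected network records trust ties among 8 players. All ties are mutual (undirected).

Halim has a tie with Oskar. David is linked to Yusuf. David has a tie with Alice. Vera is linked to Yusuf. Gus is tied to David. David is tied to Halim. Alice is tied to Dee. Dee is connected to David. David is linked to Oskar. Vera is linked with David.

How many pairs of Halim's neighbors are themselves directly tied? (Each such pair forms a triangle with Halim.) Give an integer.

1

Halim's neighbors: David and Oskar.
Neighbor pairs that are themselves tied: Halim–David–Oskar. Each forms one triangle with Halim, for 1 in total.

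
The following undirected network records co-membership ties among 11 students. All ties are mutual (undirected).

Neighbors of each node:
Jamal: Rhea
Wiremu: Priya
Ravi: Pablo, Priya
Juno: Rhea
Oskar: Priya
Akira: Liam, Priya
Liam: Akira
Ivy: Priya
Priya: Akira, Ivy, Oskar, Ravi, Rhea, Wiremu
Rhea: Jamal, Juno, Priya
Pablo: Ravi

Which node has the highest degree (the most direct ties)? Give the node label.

Priya

Degrees — Akira:2, Ivy:1, Jamal:1, Juno:1, Liam:1, Oskar:1, Pablo:1, Priya:6, Ravi:2, Rhea:3, Wiremu:1.
The maximum is 6, attained only by Priya.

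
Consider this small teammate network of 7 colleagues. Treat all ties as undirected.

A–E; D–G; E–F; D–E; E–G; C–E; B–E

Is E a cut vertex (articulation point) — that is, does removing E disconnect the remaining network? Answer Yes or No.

Yes

Removing E leaves {A} with no path to {B}, so the network splits into 5 components. E is a cut vertex.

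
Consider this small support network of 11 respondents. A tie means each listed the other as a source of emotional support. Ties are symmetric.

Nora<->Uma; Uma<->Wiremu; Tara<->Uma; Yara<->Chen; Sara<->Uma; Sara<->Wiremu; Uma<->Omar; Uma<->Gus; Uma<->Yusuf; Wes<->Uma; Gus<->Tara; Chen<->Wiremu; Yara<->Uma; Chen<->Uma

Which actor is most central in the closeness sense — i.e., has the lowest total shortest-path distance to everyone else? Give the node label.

Farness (sum of distances to all others) for each node — Chen:17, Gus:18, Nora:19, Omar:19, Sara:18, Tara:18, Uma:10, Wes:19, Wiremu:17, Yara:18, Yusuf:19.
The smallest farness is 10, for Uma, so Uma has the highest closeness.

Uma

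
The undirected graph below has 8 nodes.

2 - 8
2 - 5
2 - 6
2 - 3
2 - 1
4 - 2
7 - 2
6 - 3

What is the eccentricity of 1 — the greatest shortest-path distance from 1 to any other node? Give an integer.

2

Distances from 1: 2:1, 3:2, 4:2, 5:2, 6:2, 7:2, 8:2.
The largest is 2 (to 7, 8, 4, 5, 6, and 3), so the eccentricity of 1 is 2.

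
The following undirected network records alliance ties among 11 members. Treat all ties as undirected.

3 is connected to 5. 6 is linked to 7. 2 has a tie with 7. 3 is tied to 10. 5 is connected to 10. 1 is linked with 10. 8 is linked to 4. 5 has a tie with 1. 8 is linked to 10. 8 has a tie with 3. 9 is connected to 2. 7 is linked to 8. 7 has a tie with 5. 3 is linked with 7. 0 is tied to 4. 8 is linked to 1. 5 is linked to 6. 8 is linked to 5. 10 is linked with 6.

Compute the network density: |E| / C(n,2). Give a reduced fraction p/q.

19/55

There are 19 edges and 11 nodes, so the maximum possible is C(11,2) = 55.
Density = 19/55.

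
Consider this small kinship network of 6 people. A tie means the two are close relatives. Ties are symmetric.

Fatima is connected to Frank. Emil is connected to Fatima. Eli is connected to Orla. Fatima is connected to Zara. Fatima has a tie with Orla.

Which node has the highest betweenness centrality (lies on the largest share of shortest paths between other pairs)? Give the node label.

Fatima

Unnormalized betweenness of each node: Eli:0, Emil:0, Fatima:9, Frank:0, Orla:4, Zara:0.
Fatima has the largest value, 9, making it the main broker — the node through which the most shortest paths run.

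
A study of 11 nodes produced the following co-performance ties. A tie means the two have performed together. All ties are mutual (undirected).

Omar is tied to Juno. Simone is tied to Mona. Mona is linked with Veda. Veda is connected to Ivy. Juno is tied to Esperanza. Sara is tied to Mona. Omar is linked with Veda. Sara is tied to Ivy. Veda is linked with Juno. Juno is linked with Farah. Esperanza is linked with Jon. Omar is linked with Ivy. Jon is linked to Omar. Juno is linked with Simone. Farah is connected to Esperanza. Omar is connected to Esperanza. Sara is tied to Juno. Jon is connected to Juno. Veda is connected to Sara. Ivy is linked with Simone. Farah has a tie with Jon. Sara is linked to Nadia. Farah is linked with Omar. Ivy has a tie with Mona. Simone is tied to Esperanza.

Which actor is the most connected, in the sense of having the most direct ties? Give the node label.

Juno

Degrees — Esperanza:5, Farah:4, Ivy:5, Jon:4, Juno:7, Mona:4, Nadia:1, Omar:6, Sara:5, Simone:4, Veda:5.
The maximum is 7, attained only by Juno.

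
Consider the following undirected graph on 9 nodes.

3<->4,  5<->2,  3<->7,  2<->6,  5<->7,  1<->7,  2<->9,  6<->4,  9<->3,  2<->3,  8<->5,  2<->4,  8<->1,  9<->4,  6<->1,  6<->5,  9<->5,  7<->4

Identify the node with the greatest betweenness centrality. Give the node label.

5

Unnormalized betweenness of each node: 1:23/12, 2:83/42, 3:17/21, 4:89/42, 5:173/28, 6:239/84, 7:103/28, 8:10/21, 9:1.
5 has the largest value, 173/28, making it the main broker — the node through which the most shortest paths run.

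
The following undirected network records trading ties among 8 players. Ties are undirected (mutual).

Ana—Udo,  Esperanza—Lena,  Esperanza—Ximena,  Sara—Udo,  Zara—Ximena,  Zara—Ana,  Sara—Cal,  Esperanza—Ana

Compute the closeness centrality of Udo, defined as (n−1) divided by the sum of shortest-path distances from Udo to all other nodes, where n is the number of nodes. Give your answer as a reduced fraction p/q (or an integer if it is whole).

Distances from Udo: Ana:1, Cal:2, Esperanza:2, Lena:3, Sara:1, Ximena:3, Zara:2. Sum = 14.
n = 8, so closeness = 7/14 = 1/2.

1/2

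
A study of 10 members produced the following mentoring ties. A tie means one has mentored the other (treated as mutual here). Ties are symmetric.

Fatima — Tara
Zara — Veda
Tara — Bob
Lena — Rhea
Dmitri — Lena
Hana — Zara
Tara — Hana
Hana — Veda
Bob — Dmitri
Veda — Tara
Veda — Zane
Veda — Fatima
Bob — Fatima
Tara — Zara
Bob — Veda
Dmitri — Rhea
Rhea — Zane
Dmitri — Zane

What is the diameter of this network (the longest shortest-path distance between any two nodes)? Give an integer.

Eccentricity of each node (its greatest distance to any other): Bob:2, Dmitri:3, Fatima:3, Hana:4, Lena:4, Rhea:3, Tara:3, Veda:3, Zane:2, Zara:4.
The maximum eccentricity is 4, realized for instance by the pair Zara–Lena via Zara – Veda – Zane – Dmitri – Lena. So the diameter is 4.

4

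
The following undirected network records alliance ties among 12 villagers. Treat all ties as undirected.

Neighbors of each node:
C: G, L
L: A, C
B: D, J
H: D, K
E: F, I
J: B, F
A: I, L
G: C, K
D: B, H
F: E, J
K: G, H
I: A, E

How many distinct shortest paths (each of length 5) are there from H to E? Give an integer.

1

The shortest distance is 5, and the only length-5 path is H–D–B–J–F–E. So there is exactly 1 shortest path.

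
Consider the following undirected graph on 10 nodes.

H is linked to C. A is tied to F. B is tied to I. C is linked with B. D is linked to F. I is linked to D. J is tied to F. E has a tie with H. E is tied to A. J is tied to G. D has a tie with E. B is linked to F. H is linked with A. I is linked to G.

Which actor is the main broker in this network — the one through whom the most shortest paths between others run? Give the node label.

F

Unnormalized betweenness of each node: A:43/12, B:19/3, C:25/12, D:11/2, E:3, F:65/6, G:1, H:31/12, I:23/4, J:7/3.
F has the largest value, 65/6, making it the main broker — the node through which the most shortest paths run.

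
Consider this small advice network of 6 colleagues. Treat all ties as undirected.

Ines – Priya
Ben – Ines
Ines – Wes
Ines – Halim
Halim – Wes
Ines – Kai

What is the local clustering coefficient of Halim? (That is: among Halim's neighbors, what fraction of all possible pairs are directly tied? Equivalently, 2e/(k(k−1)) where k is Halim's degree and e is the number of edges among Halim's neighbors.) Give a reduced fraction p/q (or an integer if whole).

1

Halim's neighbors: Ines and Wes (k = 2).
Possible neighbor pairs: C(2,2) = 1. Edges among them: Ines–Wes → e = 1.
Clustering(Halim) = 1/1.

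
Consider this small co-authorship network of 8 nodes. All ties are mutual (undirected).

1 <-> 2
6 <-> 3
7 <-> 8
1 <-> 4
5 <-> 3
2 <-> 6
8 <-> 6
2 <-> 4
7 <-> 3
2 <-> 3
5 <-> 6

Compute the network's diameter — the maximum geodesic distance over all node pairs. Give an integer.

3

Eccentricity of each node (its greatest distance to any other): 1:3, 2:2, 3:2, 4:3, 5:3, 6:2, 7:3, 8:3.
The maximum eccentricity is 3, realized for instance by the pair 5–1 via 5 – 6 – 2 – 1. So the diameter is 3.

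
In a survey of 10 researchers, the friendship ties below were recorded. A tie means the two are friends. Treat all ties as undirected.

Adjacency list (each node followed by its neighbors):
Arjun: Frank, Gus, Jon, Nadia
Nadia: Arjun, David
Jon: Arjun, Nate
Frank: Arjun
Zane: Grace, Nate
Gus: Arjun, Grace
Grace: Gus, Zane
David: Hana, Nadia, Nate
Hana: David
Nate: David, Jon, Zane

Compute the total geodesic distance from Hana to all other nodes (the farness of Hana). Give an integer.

Distances from Hana: Arjun:3, David:1, Frank:4, Grace:4, Gus:4, Jon:3, Nadia:2, Nate:2, Zane:3.
Sum = 3 + 1 + 4 + 4 + 4 + 3 + 2 + 2 + 3 = 26.

26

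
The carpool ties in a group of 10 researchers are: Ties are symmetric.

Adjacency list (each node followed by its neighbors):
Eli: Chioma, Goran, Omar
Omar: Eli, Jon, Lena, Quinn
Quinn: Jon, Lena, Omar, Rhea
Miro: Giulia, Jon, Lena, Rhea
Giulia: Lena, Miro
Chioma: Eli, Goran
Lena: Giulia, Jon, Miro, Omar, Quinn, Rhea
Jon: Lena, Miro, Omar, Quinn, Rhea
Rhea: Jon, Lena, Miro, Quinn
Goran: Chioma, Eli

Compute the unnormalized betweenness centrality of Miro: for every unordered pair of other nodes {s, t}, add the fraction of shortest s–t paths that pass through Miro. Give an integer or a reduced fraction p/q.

1

Pairs whose geodesics pass through Miro — Rhea–Giulia: 1/2; Jon–Giulia: 1/2.
All other pairs contribute 0.
Summing the contributions gives betweenness(Miro) = 1.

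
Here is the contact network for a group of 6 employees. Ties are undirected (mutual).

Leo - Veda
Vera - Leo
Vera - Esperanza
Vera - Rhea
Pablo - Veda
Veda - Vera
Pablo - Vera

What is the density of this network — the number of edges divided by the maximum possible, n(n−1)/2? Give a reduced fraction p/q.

7/15

There are 7 edges and 6 nodes, so the maximum possible is C(6,2) = 15.
Density = 7/15.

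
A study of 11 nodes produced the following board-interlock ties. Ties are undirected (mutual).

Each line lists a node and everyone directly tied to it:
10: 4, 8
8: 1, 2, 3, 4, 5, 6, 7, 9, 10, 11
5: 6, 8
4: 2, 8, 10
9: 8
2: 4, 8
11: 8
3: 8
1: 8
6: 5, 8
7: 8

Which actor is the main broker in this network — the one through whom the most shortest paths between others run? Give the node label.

8

Unnormalized betweenness of each node: 1:0, 2:0, 3:0, 4:1/2, 5:0, 6:0, 7:0, 8:83/2, 9:0, 10:0, 11:0.
8 has the largest value, 83/2, making it the main broker — the node through which the most shortest paths run.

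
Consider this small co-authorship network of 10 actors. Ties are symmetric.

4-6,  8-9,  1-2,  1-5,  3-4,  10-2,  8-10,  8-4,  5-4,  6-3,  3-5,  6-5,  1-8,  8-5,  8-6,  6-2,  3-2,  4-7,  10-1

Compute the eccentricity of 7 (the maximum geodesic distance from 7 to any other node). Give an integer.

3

Distances from 7: 1:3, 2:3, 3:2, 4:1, 5:2, 6:2, 8:2, 9:3, 10:3.
The largest is 3 (to 1, 2, 9, and 10), so the eccentricity of 7 is 3.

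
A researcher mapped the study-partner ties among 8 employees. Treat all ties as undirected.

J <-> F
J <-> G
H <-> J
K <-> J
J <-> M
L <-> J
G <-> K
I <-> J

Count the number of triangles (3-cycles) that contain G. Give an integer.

G's neighbors: J and K.
Neighbor pairs that are themselves tied: G–J–K. Each forms one triangle with G, for 1 in total.

1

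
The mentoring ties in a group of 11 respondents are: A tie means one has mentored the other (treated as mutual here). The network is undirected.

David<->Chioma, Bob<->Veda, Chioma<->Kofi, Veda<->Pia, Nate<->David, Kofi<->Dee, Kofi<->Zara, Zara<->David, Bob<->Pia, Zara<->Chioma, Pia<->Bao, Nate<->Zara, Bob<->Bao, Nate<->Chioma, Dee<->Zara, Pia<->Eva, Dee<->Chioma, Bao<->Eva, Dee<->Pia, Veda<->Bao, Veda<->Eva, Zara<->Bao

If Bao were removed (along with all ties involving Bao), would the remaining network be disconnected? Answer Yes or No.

Even without Bao, every remaining node can still reach every other (the residual graph is connected), so Bao is not a cut vertex.

No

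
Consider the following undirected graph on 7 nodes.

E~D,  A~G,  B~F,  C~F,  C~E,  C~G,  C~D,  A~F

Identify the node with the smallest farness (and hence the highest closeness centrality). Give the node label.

Farness (sum of distances to all others) for each node — A:12, B:14, C:8, D:12, E:12, F:9, G:11.
The smallest farness is 8, for C, so C has the highest closeness.

C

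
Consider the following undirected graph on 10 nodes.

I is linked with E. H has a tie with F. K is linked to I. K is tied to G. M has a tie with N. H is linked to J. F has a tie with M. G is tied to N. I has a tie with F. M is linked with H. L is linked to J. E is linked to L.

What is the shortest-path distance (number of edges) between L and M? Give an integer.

3

One shortest route is L – J – H – M, which uses 3 edges, and at distance 2 from L we only reach {H, I}, which does not include M. So d(L,M) = 3.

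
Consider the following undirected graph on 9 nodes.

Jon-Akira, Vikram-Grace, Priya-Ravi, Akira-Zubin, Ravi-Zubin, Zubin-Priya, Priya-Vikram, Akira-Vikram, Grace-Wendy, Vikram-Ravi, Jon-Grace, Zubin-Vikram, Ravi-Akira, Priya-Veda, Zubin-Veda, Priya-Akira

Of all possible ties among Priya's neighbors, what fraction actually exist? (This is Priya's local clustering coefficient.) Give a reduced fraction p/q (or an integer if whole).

7/10

Priya's neighbors: Akira, Ravi, Veda, Vikram, and Zubin (k = 5).
Possible neighbor pairs: C(5,2) = 10. Edges among them: Akira–Ravi, Akira–Vikram, Akira–Zubin, Ravi–Vikram, Ravi–Zubin, Veda–Zubin, Vikram–Zubin → e = 7.
Clustering(Priya) = 7/10.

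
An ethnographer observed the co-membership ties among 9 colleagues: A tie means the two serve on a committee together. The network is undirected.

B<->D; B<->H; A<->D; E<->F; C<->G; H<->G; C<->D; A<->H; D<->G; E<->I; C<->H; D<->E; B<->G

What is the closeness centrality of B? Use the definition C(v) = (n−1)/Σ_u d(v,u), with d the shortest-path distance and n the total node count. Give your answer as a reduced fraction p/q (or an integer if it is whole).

8/15

Distances from B: A:2, C:2, D:1, E:2, F:3, G:1, H:1, I:3. Sum = 15.
n = 9, so closeness = 8/15.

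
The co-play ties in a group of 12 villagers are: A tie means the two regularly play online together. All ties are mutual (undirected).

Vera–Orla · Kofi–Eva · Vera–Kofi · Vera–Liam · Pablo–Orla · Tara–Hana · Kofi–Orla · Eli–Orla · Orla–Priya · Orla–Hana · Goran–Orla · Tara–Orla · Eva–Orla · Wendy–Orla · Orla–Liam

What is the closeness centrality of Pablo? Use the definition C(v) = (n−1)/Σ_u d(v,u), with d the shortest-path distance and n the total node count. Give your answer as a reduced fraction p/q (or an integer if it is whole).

11/21

Distances from Pablo: Eli:2, Eva:2, Goran:2, Hana:2, Kofi:2, Liam:2, Orla:1, Priya:2, Tara:2, Vera:2, Wendy:2. Sum = 21.
n = 12, so closeness = 11/21.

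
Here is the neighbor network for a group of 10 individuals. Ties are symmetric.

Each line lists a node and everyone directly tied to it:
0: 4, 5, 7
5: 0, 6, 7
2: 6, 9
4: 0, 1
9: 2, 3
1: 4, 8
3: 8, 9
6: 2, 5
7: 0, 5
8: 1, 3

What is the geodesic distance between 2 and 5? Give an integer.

One shortest route is 2 – 6 – 5, which uses 2 edges, and 2 and 5 are not directly tied, so nothing shorter exists. So d(2,5) = 2.

2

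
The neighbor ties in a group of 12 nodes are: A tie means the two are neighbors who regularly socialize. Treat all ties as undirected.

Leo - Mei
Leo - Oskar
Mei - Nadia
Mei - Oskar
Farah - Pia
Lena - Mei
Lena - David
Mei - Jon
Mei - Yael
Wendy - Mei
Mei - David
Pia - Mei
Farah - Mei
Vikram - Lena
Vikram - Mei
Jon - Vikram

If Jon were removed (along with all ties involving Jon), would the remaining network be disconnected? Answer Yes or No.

No

Even without Jon, every remaining node can still reach every other (the residual graph is connected), so Jon is not a cut vertex.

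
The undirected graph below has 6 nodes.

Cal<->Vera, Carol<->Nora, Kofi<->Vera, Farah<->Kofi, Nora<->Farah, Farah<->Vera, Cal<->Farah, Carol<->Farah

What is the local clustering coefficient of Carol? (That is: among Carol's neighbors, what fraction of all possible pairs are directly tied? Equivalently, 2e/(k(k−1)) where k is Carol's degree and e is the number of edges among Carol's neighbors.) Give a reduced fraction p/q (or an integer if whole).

1

Carol's neighbors: Farah and Nora (k = 2).
Possible neighbor pairs: C(2,2) = 1. Edges among them: Farah–Nora → e = 1.
Clustering(Carol) = 1/1.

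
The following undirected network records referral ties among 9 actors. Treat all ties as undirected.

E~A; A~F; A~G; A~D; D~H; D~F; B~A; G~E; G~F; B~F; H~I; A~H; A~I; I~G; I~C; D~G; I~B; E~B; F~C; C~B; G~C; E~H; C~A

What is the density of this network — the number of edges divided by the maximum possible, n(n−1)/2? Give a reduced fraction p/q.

23/36

There are 23 edges and 9 nodes, so the maximum possible is C(9,2) = 36.
Density = 23/36.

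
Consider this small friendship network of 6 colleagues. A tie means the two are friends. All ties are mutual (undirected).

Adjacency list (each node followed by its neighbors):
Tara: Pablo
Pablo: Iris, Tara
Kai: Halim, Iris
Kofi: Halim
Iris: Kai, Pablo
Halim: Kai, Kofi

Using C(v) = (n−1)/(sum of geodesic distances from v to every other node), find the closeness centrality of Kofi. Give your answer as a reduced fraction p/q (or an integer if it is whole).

Distances from Kofi: Halim:1, Iris:3, Kai:2, Pablo:4, Tara:5. Sum = 15.
n = 6, so closeness = 5/15 = 1/3.

1/3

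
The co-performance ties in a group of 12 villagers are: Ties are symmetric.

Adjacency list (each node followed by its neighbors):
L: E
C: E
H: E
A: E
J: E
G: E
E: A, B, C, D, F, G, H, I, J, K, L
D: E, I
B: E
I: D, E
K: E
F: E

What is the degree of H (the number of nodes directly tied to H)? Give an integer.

1

H is directly tied to E. That is 1 neighbor, so the degree of H is 1.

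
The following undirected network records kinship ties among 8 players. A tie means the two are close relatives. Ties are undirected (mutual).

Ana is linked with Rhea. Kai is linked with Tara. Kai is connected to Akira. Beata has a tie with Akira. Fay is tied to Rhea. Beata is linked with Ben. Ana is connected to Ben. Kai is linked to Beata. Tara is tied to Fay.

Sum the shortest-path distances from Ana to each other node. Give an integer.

15

Distances from Ana: Akira:3, Beata:2, Ben:1, Fay:2, Kai:3, Rhea:1, Tara:3.
Sum = 3 + 2 + 1 + 2 + 3 + 1 + 3 = 15.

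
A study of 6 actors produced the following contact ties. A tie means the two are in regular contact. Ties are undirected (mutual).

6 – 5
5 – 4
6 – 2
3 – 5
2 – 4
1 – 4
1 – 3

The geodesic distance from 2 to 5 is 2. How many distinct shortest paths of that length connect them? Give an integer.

2

The shortest distance is 2. The length-2 paths are: 2–4–5; 2–6–5.
That gives 2 distinct shortest paths.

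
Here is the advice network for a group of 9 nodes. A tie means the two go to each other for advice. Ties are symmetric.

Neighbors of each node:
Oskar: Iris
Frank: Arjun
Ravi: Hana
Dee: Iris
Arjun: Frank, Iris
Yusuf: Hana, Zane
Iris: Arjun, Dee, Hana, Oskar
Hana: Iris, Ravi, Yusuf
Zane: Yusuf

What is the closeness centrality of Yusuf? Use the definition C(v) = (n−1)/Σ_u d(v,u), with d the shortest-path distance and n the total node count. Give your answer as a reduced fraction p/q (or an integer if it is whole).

8/19

Distances from Yusuf: Arjun:3, Dee:3, Frank:4, Hana:1, Iris:2, Oskar:3, Ravi:2, Zane:1. Sum = 19.
n = 9, so closeness = 8/19.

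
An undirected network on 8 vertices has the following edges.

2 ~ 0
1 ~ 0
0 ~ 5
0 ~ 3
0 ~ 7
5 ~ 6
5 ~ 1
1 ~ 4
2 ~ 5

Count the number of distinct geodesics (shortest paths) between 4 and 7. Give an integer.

The shortest distance is 3, and the only length-3 path is 4–1–0–7. So there is exactly 1 shortest path.

1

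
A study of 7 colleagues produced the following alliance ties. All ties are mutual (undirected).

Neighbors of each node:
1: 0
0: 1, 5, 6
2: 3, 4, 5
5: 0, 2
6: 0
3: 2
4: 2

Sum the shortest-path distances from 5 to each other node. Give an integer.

10

Distances from 5: 0:1, 1:2, 2:1, 3:2, 4:2, 6:2.
Sum = 1 + 2 + 1 + 2 + 2 + 2 = 10.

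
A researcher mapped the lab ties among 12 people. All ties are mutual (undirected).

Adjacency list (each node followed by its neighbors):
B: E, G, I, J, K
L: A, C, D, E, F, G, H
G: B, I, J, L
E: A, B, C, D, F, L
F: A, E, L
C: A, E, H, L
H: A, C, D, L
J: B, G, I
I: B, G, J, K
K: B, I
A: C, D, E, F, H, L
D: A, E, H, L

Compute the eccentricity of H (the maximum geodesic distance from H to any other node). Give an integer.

4

Distances from H: A:1, B:3, C:1, D:1, E:2, F:2, G:2, I:3, J:3, K:4, L:1.
The largest is 4 (to K), so the eccentricity of H is 4.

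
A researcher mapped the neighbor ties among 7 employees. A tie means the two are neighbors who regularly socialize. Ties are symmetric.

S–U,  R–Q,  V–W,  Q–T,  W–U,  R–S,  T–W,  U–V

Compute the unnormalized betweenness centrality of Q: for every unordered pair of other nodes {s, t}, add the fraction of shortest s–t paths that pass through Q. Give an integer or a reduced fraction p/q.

Pairs whose geodesics pass through Q — W–R: 1/2; T–R: 1; T–S: 1/2.
All other pairs contribute 0.
Summing the contributions gives betweenness(Q) = 2.

2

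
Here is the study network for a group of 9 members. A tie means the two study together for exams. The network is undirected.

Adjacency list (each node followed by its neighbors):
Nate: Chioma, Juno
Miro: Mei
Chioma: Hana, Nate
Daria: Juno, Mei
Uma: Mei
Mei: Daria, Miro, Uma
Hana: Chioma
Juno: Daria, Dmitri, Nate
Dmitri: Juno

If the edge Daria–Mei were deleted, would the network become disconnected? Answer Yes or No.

Without the Daria–Mei edge there is no alternate route between Daria and Mei, so the network disconnects. It is a bridge.

Yes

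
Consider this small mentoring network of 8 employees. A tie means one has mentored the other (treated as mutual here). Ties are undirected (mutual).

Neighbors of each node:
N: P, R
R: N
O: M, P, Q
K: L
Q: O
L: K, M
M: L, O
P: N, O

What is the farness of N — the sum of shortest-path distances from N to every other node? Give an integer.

Distances from N: K:5, L:4, M:3, O:2, P:1, Q:3, R:1.
Sum = 5 + 4 + 3 + 2 + 1 + 3 + 1 = 19.

19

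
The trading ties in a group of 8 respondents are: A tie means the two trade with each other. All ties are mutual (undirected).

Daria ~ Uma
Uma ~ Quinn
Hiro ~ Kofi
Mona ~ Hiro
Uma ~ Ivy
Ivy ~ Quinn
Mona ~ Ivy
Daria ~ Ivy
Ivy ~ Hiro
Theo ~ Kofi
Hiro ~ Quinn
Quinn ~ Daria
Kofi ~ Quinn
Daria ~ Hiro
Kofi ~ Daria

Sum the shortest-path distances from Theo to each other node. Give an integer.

16

Distances from Theo: Daria:2, Hiro:2, Ivy:3, Kofi:1, Mona:3, Quinn:2, Uma:3.
Sum = 2 + 2 + 3 + 1 + 3 + 2 + 3 = 16.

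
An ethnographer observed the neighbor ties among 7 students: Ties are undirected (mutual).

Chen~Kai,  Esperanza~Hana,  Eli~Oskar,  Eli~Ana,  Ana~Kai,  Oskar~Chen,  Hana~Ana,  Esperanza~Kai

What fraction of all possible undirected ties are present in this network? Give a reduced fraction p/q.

There are 8 edges and 7 nodes, so the maximum possible is C(7,2) = 21.
Density = 8/21.

8/21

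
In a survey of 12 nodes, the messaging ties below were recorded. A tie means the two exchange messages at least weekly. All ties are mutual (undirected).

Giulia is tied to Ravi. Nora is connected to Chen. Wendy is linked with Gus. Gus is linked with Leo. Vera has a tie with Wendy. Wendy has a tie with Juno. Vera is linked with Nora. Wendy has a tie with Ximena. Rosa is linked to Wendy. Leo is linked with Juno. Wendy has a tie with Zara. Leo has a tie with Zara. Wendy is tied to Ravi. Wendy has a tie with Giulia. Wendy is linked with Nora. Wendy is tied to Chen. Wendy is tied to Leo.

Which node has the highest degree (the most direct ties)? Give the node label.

Wendy

Degrees — Chen:2, Giulia:2, Gus:2, Juno:2, Leo:4, Nora:3, Ravi:2, Rosa:1, Vera:2, Wendy:11, Ximena:1, Zara:2.
The maximum is 11, attained only by Wendy.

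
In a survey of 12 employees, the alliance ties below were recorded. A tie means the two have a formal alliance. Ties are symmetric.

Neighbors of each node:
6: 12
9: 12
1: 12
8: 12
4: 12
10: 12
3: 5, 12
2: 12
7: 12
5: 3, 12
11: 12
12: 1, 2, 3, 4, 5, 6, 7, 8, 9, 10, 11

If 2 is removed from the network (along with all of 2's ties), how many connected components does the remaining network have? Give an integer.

1

2's neighbors (12) remain reachable from one another through other ties, so the rest of the network stays in one piece.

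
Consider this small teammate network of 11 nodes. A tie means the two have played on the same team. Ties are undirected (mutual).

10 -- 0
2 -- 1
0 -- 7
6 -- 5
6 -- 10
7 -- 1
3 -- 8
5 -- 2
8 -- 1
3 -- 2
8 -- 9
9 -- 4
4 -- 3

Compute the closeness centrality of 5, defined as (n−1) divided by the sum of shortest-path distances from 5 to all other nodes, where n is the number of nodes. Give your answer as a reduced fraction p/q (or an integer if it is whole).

5/12

Distances from 5: 0:3, 1:2, 2:1, 3:2, 4:3, 6:1, 7:3, 8:3, 9:4, 10:2. Sum = 24.
n = 11, so closeness = 10/24 = 5/12.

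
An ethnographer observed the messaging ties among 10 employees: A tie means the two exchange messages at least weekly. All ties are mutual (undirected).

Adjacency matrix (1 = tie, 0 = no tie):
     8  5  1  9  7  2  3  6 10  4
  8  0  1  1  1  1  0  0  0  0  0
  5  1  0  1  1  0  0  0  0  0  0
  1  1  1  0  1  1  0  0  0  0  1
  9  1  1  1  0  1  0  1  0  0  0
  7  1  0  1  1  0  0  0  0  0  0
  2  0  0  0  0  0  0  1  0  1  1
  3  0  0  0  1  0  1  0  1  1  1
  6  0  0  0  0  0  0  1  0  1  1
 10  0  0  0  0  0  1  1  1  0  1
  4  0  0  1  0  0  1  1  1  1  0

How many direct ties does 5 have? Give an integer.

3

5 is directly tied to 1, 8, and 9. That is 3 neighbors, so the degree of 5 is 3.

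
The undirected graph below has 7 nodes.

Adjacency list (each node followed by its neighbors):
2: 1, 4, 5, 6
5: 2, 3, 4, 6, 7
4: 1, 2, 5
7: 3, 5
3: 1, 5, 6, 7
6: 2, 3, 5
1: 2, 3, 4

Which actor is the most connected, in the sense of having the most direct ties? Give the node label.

5

Degrees — 1:3, 2:4, 3:4, 4:3, 5:5, 6:3, 7:2.
The maximum is 5, attained only by 5.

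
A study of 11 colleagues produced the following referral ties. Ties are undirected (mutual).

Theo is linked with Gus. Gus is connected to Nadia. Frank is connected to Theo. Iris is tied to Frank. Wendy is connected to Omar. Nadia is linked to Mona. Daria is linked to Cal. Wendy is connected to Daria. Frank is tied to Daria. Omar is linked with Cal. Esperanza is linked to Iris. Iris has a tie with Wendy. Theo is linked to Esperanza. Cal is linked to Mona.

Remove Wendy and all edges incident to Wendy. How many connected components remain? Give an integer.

Wendy's neighbors (Daria, Iris, and Omar) remain reachable from one another through other ties, so the rest of the network stays in one piece.

1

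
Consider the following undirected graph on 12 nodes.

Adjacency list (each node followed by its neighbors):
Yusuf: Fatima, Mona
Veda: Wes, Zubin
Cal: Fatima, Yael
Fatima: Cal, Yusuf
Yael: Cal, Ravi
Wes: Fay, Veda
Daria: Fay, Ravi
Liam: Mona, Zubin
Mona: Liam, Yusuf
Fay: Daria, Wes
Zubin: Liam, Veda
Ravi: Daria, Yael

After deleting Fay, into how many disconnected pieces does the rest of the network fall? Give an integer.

1

Fay's neighbors (Daria and Wes) remain reachable from one another through other ties, so the rest of the network stays in one piece.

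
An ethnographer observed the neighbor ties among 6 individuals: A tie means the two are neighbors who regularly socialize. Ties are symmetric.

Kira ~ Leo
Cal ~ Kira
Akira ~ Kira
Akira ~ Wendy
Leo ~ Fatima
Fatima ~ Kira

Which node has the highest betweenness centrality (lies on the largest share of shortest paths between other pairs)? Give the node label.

Unnormalized betweenness of each node: Akira:4, Cal:0, Fatima:0, Kira:8, Leo:0, Wendy:0.
Kira has the largest value, 8, making it the main broker — the node through which the most shortest paths run.

Kira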